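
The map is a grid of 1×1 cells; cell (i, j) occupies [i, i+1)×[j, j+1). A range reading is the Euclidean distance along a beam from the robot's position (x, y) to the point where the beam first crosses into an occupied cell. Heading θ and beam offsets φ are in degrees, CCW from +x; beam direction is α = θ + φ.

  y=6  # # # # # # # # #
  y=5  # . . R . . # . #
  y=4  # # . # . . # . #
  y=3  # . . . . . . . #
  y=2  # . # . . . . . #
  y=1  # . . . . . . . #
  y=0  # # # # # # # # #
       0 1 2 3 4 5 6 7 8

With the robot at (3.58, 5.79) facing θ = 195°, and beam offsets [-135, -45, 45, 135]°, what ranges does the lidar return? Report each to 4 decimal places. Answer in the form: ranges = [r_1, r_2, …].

beam 1: φ=-135°, α=60°
  direction (0.5000, 0.8660); cell (3,5); t to first gridline: x 0.8400, y 0.2425 (then +2.0000 / +1.1547)
    (3,6) via y @ 0.2425  # hit
  → r_1 = 0.2425
beam 2: φ=-45°, α=150°
  direction (-0.8660, 0.5000); cell (3,5); t to first gridline: x 0.6697, y 0.4200 (then +1.1547 / +2.0000)
    (3,6) via y @ 0.4200  # hit
  → r_2 = 0.4200
beam 3: φ=45°, α=240°
  direction (-0.5000, -0.8660); cell (3,5); t to first gridline: x 1.1600, y 0.9122 (then +2.0000 / +1.1547)
    (3,4) via y @ 0.9122  # hit
  → r_3 = 0.9122
beam 4: φ=135°, α=330°
  direction (0.8660, -0.5000); cell (3,5); t to first gridline: x 0.4850, y 1.5800 (then +1.1547 / +2.0000)
    (4,5) via x @ 0.4850
    (4,4) via y @ 1.5800
    (5,4) via x @ 1.6397
    (6,4) via x @ 2.7944  # hit
  → r_4 = 2.7944

ranges = [0.2425, 0.4200, 0.9122, 2.7944]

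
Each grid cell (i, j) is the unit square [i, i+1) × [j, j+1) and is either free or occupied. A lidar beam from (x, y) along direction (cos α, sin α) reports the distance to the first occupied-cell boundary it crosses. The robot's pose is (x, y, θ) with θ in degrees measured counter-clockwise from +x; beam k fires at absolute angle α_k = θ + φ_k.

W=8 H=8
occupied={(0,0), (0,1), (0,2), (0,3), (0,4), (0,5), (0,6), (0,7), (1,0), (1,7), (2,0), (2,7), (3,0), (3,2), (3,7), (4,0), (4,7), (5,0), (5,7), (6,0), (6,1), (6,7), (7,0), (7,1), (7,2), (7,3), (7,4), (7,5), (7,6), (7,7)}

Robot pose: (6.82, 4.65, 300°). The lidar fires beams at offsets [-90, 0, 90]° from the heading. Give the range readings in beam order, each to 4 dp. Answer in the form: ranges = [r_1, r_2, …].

ranges = [3.3000, 0.3600, 0.2078]

beam 1: φ=-90°, α=210°
  cosα=-0.8660 sinα=-0.5000 | (6,4) | tMaxX 0.9469 tMaxY 1.3000 | tΔX 1.1547 tΔY 2.0000
    t=0.9469 [x] (5,4)
    t=1.3000 [y] (5,3)
    t=2.1016 [x] (4,3)
    t=3.2563 [x] (3,3)
    t=3.3000 [y] (3,2) — stop
  → r_1 = 3.3000
beam 2: φ=0°, α=300°
  cosα=0.5000 sinα=-0.8660 | (6,4) | tMaxX 0.3600 tMaxY 0.7506 | tΔX 2.0000 tΔY 1.1547
    t=0.3600 [x] (7,4) — stop
  → r_2 = 0.3600
beam 3: φ=90°, α=30°
  cosα=0.8660 sinα=0.5000 | (6,4) | tMaxX 0.2078 tMaxY 0.7000 | tΔX 1.1547 tΔY 2.0000
    t=0.2078 [x] (7,4) — stop
  → r_3 = 0.2078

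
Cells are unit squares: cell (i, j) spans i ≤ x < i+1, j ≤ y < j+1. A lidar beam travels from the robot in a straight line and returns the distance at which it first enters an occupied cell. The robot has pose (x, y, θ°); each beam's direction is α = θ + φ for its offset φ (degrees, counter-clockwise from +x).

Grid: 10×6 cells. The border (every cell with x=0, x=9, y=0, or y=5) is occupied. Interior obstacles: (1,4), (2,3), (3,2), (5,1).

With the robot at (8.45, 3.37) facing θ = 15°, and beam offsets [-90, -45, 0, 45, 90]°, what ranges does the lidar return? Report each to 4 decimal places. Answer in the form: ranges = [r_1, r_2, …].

beam 1: φ=-90°, α=285°
  direction (0.2588, -0.9659); cell (8,3); t to first gridline: x 2.1250, y 0.3831 (then +3.8637 / +1.0353)
    (8,2) via y @ 0.3831
    (8,1) via y @ 1.4183
    (9,1) via x @ 2.1250  # hit
  → r_1 = 2.1250
beam 2: φ=-45°, α=330°
  direction (0.8660, -0.5000); cell (8,3); t to first gridline: x 0.6351, y 0.7400 (then +1.1547 / +2.0000)
    (9,3) via x @ 0.6351  # hit
  → r_2 = 0.6351
beam 3: φ=0°, α=15°
  direction (0.9659, 0.2588); cell (8,3); t to first gridline: x 0.5694, y 2.4341 (then +1.0353 / +3.8637)
    (9,3) via x @ 0.5694  # hit
  → r_3 = 0.5694
beam 4: φ=45°, α=60°
  direction (0.5000, 0.8660); cell (8,3); t to first gridline: x 1.1000, y 0.7275 (then +2.0000 / +1.1547)
    (8,4) via y @ 0.7275
    (9,4) via x @ 1.1000  # hit
  → r_4 = 1.1000
beam 5: φ=90°, α=105°
  direction (-0.2588, 0.9659); cell (8,3); t to first gridline: x 1.7387, y 0.6522 (then +3.8637 / +1.0353)
    (8,4) via y @ 0.6522
    (8,5) via y @ 1.6875  # hit
  → r_5 = 1.6875

ranges = [2.1250, 0.6351, 0.5694, 1.1000, 1.6875]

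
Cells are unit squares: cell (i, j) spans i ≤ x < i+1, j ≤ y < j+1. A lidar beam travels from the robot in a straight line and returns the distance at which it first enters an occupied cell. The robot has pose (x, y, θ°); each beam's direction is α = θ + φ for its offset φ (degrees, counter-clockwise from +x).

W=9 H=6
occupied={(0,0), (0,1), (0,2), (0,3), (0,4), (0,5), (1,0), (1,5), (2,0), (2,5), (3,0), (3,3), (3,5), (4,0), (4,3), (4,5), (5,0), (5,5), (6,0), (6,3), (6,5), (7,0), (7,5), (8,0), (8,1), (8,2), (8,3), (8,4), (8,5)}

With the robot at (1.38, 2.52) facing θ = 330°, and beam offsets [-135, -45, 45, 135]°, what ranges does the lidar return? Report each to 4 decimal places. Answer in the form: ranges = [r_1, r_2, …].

beam 1: φ=-135°, α=195°
  dir = (cos 195°, sin 195°) = (-0.9659, -0.2588); from cell (1,2)
  next x-line at t=0.3934, next y-line at t=2.0091; Δt_x=1.0353, Δt_y=3.8637
    x: enter (0,2) at t=0.3934 ← occupied
  → r_1 = 0.3934
beam 2: φ=-45°, α=285°
  dir = (cos 285°, sin 285°) = (0.2588, -0.9659); from cell (1,2)
  next x-line at t=2.3955, next y-line at t=0.5383; Δt_x=3.8637, Δt_y=1.0353
    y: enter (1,1) at t=0.5383
    y: enter (1,0) at t=1.5736 ← occupied
  → r_2 = 1.5736
beam 3: φ=45°, α=15°
  dir = (cos 15°, sin 15°) = (0.9659, 0.2588); from cell (1,2)
  next x-line at t=0.6419, next y-line at t=1.8546; Δt_x=1.0353, Δt_y=3.8637
    x: enter (2,2) at t=0.6419
    x: enter (3,2) at t=1.6771
    y: enter (3,3) at t=1.8546 ← occupied
  → r_3 = 1.8546
beam 4: φ=135°, α=105°
  dir = (cos 105°, sin 105°) = (-0.2588, 0.9659); from cell (1,2)
  next x-line at t=1.4682, next y-line at t=0.4969; Δt_x=3.8637, Δt_y=1.0353
    y: enter (1,3) at t=0.4969
    x: enter (0,3) at t=1.4682 ← occupied
  → r_4 = 1.4682

ranges = [0.3934, 1.5736, 1.8546, 1.4682]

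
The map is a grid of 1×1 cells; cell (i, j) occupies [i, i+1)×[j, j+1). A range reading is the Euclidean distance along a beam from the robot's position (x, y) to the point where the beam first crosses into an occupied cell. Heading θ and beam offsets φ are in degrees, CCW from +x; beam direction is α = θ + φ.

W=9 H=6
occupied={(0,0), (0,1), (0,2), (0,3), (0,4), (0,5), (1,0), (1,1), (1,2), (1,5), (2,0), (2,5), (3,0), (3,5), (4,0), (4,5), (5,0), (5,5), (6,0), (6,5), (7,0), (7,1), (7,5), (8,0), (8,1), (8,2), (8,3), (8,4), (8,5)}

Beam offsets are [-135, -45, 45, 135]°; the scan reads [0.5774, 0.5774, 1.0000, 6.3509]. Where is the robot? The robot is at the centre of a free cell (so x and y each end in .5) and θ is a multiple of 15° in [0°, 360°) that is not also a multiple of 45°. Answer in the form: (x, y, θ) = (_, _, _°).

(x, y, θ) = (1.5, 4.5, 195°)

The pose lattice has 25·16 = 400 candidates. Test each by forward raycasting.
  (3.5, 4.5, 255°): beam 2 = 2.8868 ≠ 0.5774 ✗
  (1.5, 3.5, 255°): beam 1 = 1.0000 ≠ 0.5774 ✗
  (7.5, 3.5, 75°): beam 1 = 1.0000 ≠ 0.5774 ✗
  (5.5, 2.5, 120°): beam 1 = 1.9319 ≠ 0.5774 ✗
  …
  (1.5, 4.5, 195°): r_1=0.5774, r_2=0.5774, r_3=1.0000, r_4=6.3509 — all match ✓
Only this pose fits every beam.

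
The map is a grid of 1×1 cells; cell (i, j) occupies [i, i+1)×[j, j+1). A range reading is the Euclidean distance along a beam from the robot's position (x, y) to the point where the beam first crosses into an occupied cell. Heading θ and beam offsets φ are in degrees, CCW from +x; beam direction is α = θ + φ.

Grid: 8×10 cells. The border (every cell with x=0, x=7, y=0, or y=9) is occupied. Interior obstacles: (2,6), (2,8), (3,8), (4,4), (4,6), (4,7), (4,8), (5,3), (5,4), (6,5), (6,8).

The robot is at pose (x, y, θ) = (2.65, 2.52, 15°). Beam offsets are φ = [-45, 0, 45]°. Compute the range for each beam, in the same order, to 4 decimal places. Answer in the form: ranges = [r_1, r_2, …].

ranges = [3.0400, 2.4329, 2.7000]

beam 1: φ=-45°, α=330°
  direction (0.8660, -0.5000); cell (2,2); t to first gridline: x 0.4041, y 1.0400 (then +1.1547 / +2.0000)
    (3,2) via x @ 0.4041
    (3,1) via y @ 1.0400
    (4,1) via x @ 1.5588
    (5,1) via x @ 2.7135
    (5,0) via y @ 3.0400  # hit
  → r_1 = 3.0400
beam 2: φ=0°, α=15°
  direction (0.9659, 0.2588); cell (2,2); t to first gridline: x 0.3623, y 1.8546 (then +1.0353 / +3.8637)
    (3,2) via x @ 0.3623
    (4,2) via x @ 1.3976
    (4,3) via y @ 1.8546
    (5,3) via x @ 2.4329  # hit
  → r_2 = 2.4329
beam 3: φ=45°, α=60°
  direction (0.5000, 0.8660); cell (2,2); t to first gridline: x 0.7000, y 0.5543 (then +2.0000 / +1.1547)
    (2,3) via y @ 0.5543
    (3,3) via x @ 0.7000
    (3,4) via y @ 1.7090
    (4,4) via x @ 2.7000  # hit
  → r_3 = 2.7000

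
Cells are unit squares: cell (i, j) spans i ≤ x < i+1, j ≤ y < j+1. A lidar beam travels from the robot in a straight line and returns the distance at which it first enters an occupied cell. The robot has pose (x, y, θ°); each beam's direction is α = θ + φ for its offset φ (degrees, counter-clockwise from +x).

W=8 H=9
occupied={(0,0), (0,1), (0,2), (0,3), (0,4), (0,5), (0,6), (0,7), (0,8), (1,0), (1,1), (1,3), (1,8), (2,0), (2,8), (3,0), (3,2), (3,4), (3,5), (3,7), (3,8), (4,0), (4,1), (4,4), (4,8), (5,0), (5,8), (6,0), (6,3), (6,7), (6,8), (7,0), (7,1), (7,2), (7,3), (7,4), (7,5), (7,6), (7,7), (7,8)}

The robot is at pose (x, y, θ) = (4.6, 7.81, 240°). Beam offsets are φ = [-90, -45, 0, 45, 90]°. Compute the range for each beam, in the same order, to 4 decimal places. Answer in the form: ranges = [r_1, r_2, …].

ranges = [0.3800, 0.6212, 2.0900, 7.0502, 1.6166]

beam 1: φ=-90°, α=150°
  dir = (cos 150°, sin 150°) = (-0.8660, 0.5000); from cell (4,7)
  next x-line at t=0.6928, next y-line at t=0.3800; Δt_x=1.1547, Δt_y=2.0000
    y: enter (4,8) at t=0.3800 ← occupied
  → r_1 = 0.3800
beam 2: φ=-45°, α=195°
  dir = (cos 195°, sin 195°) = (-0.9659, -0.2588); from cell (4,7)
  next x-line at t=0.6212, next y-line at t=3.1296; Δt_x=1.0353, Δt_y=3.8637
    x: enter (3,7) at t=0.6212 ← occupied
  → r_2 = 0.6212
beam 3: φ=0°, α=240°
  dir = (cos 240°, sin 240°) = (-0.5000, -0.8660); from cell (4,7)
  next x-line at t=1.2000, next y-line at t=0.9353; Δt_x=2.0000, Δt_y=1.1547
    y: enter (4,6) at t=0.9353
    x: enter (3,6) at t=1.2000
    y: enter (3,5) at t=2.0900 ← occupied
  → r_3 = 2.0900
beam 4: φ=45°, α=285°
  dir = (cos 285°, sin 285°) = (0.2588, -0.9659); from cell (4,7)
  next x-line at t=1.5455, next y-line at t=0.8386; Δt_x=3.8637, Δt_y=1.0353
    y: enter (4,6) at t=0.8386
    x: enter (5,6) at t=1.5455
    y: enter (5,5) at t=1.8738
    y: enter (5,4) at t=2.9091
    y: enter (5,3) at t=3.9444
    y: enter (5,2) at t=4.9797
    x: enter (6,2) at t=5.4092
    y: enter (6,1) at t=6.0150
    y: enter (6,0) at t=7.0502 ← occupied
  → r_4 = 7.0502
beam 5: φ=90°, α=330°
  dir = (cos 330°, sin 330°) = (0.8660, -0.5000); from cell (4,7)
  next x-line at t=0.4619, next y-line at t=1.6200; Δt_x=1.1547, Δt_y=2.0000
    x: enter (5,7) at t=0.4619
    x: enter (6,7) at t=1.6166 ← occupied
  → r_5 = 1.6166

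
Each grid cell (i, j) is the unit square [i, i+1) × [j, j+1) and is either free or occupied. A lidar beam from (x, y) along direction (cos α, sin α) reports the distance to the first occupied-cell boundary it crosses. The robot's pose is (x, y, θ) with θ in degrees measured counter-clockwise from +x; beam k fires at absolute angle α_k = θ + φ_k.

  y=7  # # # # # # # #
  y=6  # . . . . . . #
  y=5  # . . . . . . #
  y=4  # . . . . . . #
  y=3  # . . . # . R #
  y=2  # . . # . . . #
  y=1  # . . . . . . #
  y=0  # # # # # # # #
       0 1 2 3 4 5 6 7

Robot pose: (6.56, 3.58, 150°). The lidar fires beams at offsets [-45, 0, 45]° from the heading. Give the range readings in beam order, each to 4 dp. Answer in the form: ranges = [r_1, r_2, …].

beam 1: φ=-45°, α=105°
  d=(-0.2588,0.9659)  start (6,3)  tX=2.1637 tY=0.4348  stride 1/|dx|=3.8637 1/|dy|=1.0353
    cross y-line → (6,4), t=0.4348
    cross y-line → (6,5), t=1.4701
    cross x-line → (5,5), t=2.1637
    cross y-line → (5,6), t=2.5054
    cross y-line → (5,7), t=3.5406 (wall)
  → r_1 = 3.5406
beam 2: φ=0°, α=150°
  d=(-0.8660,0.5000)  start (6,3)  tX=0.6466 tY=0.8400  stride 1/|dx|=1.1547 1/|dy|=2.0000
    cross x-line → (5,3), t=0.6466
    cross y-line → (5,4), t=0.8400
    cross x-line → (4,4), t=1.8013
    cross y-line → (4,5), t=2.8400
    cross x-line → (3,5), t=2.9560
    cross x-line → (2,5), t=4.1107
    cross y-line → (2,6), t=4.8400
    cross x-line → (1,6), t=5.2654
    cross x-line → (0,6), t=6.4201 (wall)
  → r_2 = 6.4201
beam 3: φ=45°, α=195°
  d=(-0.9659,-0.2588)  start (6,3)  tX=0.5798 tY=2.2409  stride 1/|dx|=1.0353 1/|dy|=3.8637
    cross x-line → (5,3), t=0.5798
    cross x-line → (4,3), t=1.6150 (wall)
  → r_3 = 1.6150

ranges = [3.5406, 6.4201, 1.6150]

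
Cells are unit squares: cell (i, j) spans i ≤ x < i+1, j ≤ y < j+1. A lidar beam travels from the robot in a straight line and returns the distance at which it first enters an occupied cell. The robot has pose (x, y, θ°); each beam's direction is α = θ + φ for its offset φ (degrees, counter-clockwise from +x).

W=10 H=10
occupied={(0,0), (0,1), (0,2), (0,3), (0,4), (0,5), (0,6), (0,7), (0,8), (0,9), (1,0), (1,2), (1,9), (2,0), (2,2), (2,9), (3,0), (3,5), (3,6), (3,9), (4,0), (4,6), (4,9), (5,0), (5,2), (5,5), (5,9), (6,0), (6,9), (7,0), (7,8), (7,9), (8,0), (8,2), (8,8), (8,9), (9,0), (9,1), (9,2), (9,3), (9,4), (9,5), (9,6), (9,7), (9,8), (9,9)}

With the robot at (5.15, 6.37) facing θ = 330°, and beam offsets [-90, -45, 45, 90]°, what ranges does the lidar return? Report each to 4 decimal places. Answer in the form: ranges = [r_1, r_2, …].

ranges = [0.3000, 0.3831, 3.9858, 3.0369]

beam 1: φ=-90°, α=240°
  d=(-0.5000,-0.8660)  start (5,6)  tX=0.3000 tY=0.4272  stride 1/|dx|=2.0000 1/|dy|=1.1547
    cross x-line → (4,6), t=0.3000 (wall)
  → r_1 = 0.3000
beam 2: φ=-45°, α=285°
  d=(0.2588,-0.9659)  start (5,6)  tX=3.2841 tY=0.3831  stride 1/|dx|=3.8637 1/|dy|=1.0353
    cross y-line → (5,5), t=0.3831 (wall)
  → r_2 = 0.3831
beam 3: φ=45°, α=15°
  d=(0.9659,0.2588)  start (5,6)  tX=0.8800 tY=2.4341  stride 1/|dx|=1.0353 1/|dy|=3.8637
    cross x-line → (6,6), t=0.8800
    cross x-line → (7,6), t=1.9153
    cross y-line → (7,7), t=2.4341
    cross x-line → (8,7), t=2.9505
    cross x-line → (9,7), t=3.9858 (wall)
  → r_3 = 3.9858
beam 4: φ=90°, α=60°
  d=(0.5000,0.8660)  start (5,6)  tX=1.7000 tY=0.7275  stride 1/|dx|=2.0000 1/|dy|=1.1547
    cross y-line → (5,7), t=0.7275
    cross x-line → (6,7), t=1.7000
    cross y-line → (6,8), t=1.8822
    cross y-line → (6,9), t=3.0369 (wall)
  → r_4 = 3.0369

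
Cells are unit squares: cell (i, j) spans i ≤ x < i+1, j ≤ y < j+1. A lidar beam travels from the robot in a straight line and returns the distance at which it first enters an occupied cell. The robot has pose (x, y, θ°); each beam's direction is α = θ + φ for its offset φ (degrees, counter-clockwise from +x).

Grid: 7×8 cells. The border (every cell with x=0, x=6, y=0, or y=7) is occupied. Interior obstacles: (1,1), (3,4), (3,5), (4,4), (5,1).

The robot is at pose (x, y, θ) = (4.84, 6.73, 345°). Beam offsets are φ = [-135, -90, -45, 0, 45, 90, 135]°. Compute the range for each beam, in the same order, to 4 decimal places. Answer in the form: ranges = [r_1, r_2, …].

ranges = [1.4600, 1.7910, 2.3200, 1.2009, 0.5400, 0.2795, 0.3118]

beam 1: φ=-135°, α=210°
  cosα=-0.8660 sinα=-0.5000 | (4,6) | tMaxX 0.9699 tMaxY 1.4600 | tΔX 1.1547 tΔY 2.0000
    t=0.9699 [x] (3,6)
    t=1.4600 [y] (3,5) — stop
  → r_1 = 1.4600
beam 2: φ=-90°, α=255°
  cosα=-0.2588 sinα=-0.9659 | (4,6) | tMaxX 3.2455 tMaxY 0.7558 | tΔX 3.8637 tΔY 1.0353
    t=0.7558 [y] (4,5)
    t=1.7910 [y] (4,4) — stop
  → r_2 = 1.7910
beam 3: φ=-45°, α=300°
  cosα=0.5000 sinα=-0.8660 | (4,6) | tMaxX 0.3200 tMaxY 0.8429 | tΔX 2.0000 tΔY 1.1547
    t=0.3200 [x] (5,6)
    t=0.8429 [y] (5,5)
    t=1.9976 [y] (5,4)
    t=2.3200 [x] (6,4) — stop
  → r_3 = 2.3200
beam 4: φ=0°, α=345°
  cosα=0.9659 sinα=-0.2588 | (4,6) | tMaxX 0.1656 tMaxY 2.8205 | tΔX 1.0353 tΔY 3.8637
    t=0.1656 [x] (5,6)
    t=1.2009 [x] (6,6) — stop
  → r_4 = 1.2009
beam 5: φ=45°, α=30°
  cosα=0.8660 sinα=0.5000 | (4,6) | tMaxX 0.1848 tMaxY 0.5400 | tΔX 1.1547 tΔY 2.0000
    t=0.1848 [x] (5,6)
    t=0.5400 [y] (5,7) — stop
  → r_5 = 0.5400
beam 6: φ=90°, α=75°
  cosα=0.2588 sinα=0.9659 | (4,6) | tMaxX 0.6182 tMaxY 0.2795 | tΔX 3.8637 tΔY 1.0353
    t=0.2795 [y] (4,7) — stop
  → r_6 = 0.2795
beam 7: φ=135°, α=120°
  cosα=-0.5000 sinα=0.8660 | (4,6) | tMaxX 1.6800 tMaxY 0.3118 | tΔX 2.0000 tΔY 1.1547
    t=0.3118 [y] (4,7) — stop
  → r_7 = 0.3118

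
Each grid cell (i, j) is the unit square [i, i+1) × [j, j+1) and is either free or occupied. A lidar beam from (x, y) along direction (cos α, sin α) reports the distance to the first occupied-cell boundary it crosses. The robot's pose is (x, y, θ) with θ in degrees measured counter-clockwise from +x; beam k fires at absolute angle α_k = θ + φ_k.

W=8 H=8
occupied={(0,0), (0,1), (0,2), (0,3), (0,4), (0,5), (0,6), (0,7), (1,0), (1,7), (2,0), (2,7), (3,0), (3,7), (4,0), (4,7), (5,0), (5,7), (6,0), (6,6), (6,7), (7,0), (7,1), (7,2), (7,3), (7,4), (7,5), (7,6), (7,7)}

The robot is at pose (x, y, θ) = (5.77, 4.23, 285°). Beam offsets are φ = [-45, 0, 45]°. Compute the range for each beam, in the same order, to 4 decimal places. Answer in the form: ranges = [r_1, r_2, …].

ranges = [3.7297, 3.3439, 1.4203]

beam 1: φ=-45°, α=240°
  dir = (cos 240°, sin 240°) = (-0.5000, -0.8660); from cell (5,4)
  next x-line at t=1.5400, next y-line at t=0.2656; Δt_x=2.0000, Δt_y=1.1547
    y: enter (5,3) at t=0.2656
    y: enter (5,2) at t=1.4203
    x: enter (4,2) at t=1.5400
    y: enter (4,1) at t=2.5750
    x: enter (3,1) at t=3.5400
    y: enter (3,0) at t=3.7297 ← occupied
  → r_1 = 3.7297
beam 2: φ=0°, α=285°
  dir = (cos 285°, sin 285°) = (0.2588, -0.9659); from cell (5,4)
  next x-line at t=0.8887, next y-line at t=0.2381; Δt_x=3.8637, Δt_y=1.0353
    y: enter (5,3) at t=0.2381
    x: enter (6,3) at t=0.8887
    y: enter (6,2) at t=1.2734
    y: enter (6,1) at t=2.3087
    y: enter (6,0) at t=3.3439 ← occupied
  → r_2 = 3.3439
beam 3: φ=45°, α=330°
  dir = (cos 330°, sin 330°) = (0.8660, -0.5000); from cell (5,4)
  next x-line at t=0.2656, next y-line at t=0.4600; Δt_x=1.1547, Δt_y=2.0000
    x: enter (6,4) at t=0.2656
    y: enter (6,3) at t=0.4600
    x: enter (7,3) at t=1.4203 ← occupied
  → r_3 = 1.4203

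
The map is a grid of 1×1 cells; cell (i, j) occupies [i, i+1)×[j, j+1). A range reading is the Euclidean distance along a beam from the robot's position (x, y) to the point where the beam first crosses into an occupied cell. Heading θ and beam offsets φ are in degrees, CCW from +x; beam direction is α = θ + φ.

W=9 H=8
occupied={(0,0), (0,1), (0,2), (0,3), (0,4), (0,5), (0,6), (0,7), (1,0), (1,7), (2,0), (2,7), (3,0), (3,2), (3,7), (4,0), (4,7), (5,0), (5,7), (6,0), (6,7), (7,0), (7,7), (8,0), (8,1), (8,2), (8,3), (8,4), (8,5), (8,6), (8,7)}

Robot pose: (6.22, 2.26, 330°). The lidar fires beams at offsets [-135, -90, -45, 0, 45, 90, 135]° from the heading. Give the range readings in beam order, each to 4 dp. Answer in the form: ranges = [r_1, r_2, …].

beam 1: φ=-135°, α=195°
  d=(-0.9659,-0.2588)  start (6,2)  tX=0.2278 tY=1.0046  stride 1/|dx|=1.0353 1/|dy|=3.8637
    cross x-line → (5,2), t=0.2278
    cross y-line → (5,1), t=1.0046
    cross x-line → (4,1), t=1.2630
    cross x-line → (3,1), t=2.2983
    cross x-line → (2,1), t=3.3336
    cross x-line → (1,1), t=4.3689
    cross y-line → (1,0), t=4.8683 (wall)
  → r_1 = 4.8683
beam 2: φ=-90°, α=240°
  d=(-0.5000,-0.8660)  start (6,2)  tX=0.4400 tY=0.3002  stride 1/|dx|=2.0000 1/|dy|=1.1547
    cross y-line → (6,1), t=0.3002
    cross x-line → (5,1), t=0.4400
    cross y-line → (5,0), t=1.4549 (wall)
  → r_2 = 1.4549
beam 3: φ=-45°, α=285°
  d=(0.2588,-0.9659)  start (6,2)  tX=3.0137 tY=0.2692  stride 1/|dx|=3.8637 1/|dy|=1.0353
    cross y-line → (6,1), t=0.2692
    cross y-line → (6,0), t=1.3044 (wall)
  → r_3 = 1.3044
beam 4: φ=0°, α=330°
  d=(0.8660,-0.5000)  start (6,2)  tX=0.9007 tY=0.5200  stride 1/|dx|=1.1547 1/|dy|=2.0000
    cross y-line → (6,1), t=0.5200
    cross x-line → (7,1), t=0.9007
    cross x-line → (8,1), t=2.0554 (wall)
  → r_4 = 2.0554
beam 5: φ=45°, α=15°
  d=(0.9659,0.2588)  start (6,2)  tX=0.8075 tY=2.8591  stride 1/|dx|=1.0353 1/|dy|=3.8637
    cross x-line → (7,2), t=0.8075
    cross x-line → (8,2), t=1.8428 (wall)
  → r_5 = 1.8428
beam 6: φ=90°, α=60°
  d=(0.5000,0.8660)  start (6,2)  tX=1.5600 tY=0.8545  stride 1/|dx|=2.0000 1/|dy|=1.1547
    cross y-line → (6,3), t=0.8545
    cross x-line → (7,3), t=1.5600
    cross y-line → (7,4), t=2.0092
    cross y-line → (7,5), t=3.1639
    cross x-line → (8,5), t=3.5600 (wall)
  → r_6 = 3.5600
beam 7: φ=135°, α=105°
  d=(-0.2588,0.9659)  start (6,2)  tX=0.8500 tY=0.7661  stride 1/|dx|=3.8637 1/|dy|=1.0353
    cross y-line → (6,3), t=0.7661
    cross x-line → (5,3), t=0.8500
    cross y-line → (5,4), t=1.8014
    cross y-line → (5,5), t=2.8367
    cross y-line → (5,6), t=3.8719
    cross x-line → (4,6), t=4.7137
    cross y-line → (4,7), t=4.9072 (wall)
  → r_7 = 4.9072

ranges = [4.8683, 1.4549, 1.3044, 2.0554, 1.8428, 3.5600, 4.9072]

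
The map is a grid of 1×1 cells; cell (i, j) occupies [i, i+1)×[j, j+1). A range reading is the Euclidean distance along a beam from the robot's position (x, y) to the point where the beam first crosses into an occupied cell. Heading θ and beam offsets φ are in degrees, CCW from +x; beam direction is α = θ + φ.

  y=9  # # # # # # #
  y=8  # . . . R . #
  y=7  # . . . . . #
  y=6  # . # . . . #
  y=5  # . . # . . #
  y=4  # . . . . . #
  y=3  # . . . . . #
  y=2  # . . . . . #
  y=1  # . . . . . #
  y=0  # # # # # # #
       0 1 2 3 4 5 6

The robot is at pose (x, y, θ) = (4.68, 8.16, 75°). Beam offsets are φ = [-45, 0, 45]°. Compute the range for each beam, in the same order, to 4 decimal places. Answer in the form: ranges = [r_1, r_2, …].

ranges = [1.5242, 0.8696, 0.9699]

beam 1: φ=-45°, α=30°
  cosα=0.8660 sinα=0.5000 | (4,8) | tMaxX 0.3695 tMaxY 1.6800 | tΔX 1.1547 tΔY 2.0000
    t=0.3695 [x] (5,8)
    t=1.5242 [x] (6,8) — stop
  → r_1 = 1.5242
beam 2: φ=0°, α=75°
  cosα=0.2588 sinα=0.9659 | (4,8) | tMaxX 1.2364 tMaxY 0.8696 | tΔX 3.8637 tΔY 1.0353
    t=0.8696 [y] (4,9) — stop
  → r_2 = 0.8696
beam 3: φ=45°, α=120°
  cosα=-0.5000 sinα=0.8660 | (4,8) | tMaxX 1.3600 tMaxY 0.9699 | tΔX 2.0000 tΔY 1.1547
    t=0.9699 [y] (4,9) — stop
  → r_3 = 0.9699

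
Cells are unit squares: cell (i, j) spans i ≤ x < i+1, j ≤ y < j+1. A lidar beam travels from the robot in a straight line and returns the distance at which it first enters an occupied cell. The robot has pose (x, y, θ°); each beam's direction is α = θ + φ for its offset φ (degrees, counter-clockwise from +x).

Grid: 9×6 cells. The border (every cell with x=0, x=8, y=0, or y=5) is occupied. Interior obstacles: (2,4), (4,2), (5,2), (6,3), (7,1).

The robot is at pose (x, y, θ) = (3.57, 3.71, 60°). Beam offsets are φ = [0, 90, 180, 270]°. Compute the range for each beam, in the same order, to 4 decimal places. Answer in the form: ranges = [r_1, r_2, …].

beam 1: φ=0°, α=60°
  direction (0.5000, 0.8660); cell (3,3); t to first gridline: x 0.8600, y 0.3349 (then +2.0000 / +1.1547)
    (3,4) via y @ 0.3349
    (4,4) via x @ 0.8600
    (4,5) via y @ 1.4896  # hit
  → r_1 = 1.4896
beam 2: φ=90°, α=150°
  direction (-0.8660, 0.5000); cell (3,3); t to first gridline: x 0.6582, y 0.5800 (then +1.1547 / +2.0000)
    (3,4) via y @ 0.5800
    (2,4) via x @ 0.6582  # hit
  → r_2 = 0.6582
beam 3: φ=180°, α=240°
  direction (-0.5000, -0.8660); cell (3,3); t to first gridline: x 1.1400, y 0.8198 (then +2.0000 / +1.1547)
    (3,2) via y @ 0.8198
    (2,2) via x @ 1.1400
    (2,1) via y @ 1.9745
    (2,0) via y @ 3.1292  # hit
  → r_3 = 3.1292
beam 4: φ=270°, α=330°
  direction (0.8660, -0.5000); cell (3,3); t to first gridline: x 0.4965, y 1.4200 (then +1.1547 / +2.0000)
    (4,3) via x @ 0.4965
    (4,2) via y @ 1.4200  # hit
  → r_4 = 1.4200

ranges = [1.4896, 0.6582, 3.1292, 1.4200]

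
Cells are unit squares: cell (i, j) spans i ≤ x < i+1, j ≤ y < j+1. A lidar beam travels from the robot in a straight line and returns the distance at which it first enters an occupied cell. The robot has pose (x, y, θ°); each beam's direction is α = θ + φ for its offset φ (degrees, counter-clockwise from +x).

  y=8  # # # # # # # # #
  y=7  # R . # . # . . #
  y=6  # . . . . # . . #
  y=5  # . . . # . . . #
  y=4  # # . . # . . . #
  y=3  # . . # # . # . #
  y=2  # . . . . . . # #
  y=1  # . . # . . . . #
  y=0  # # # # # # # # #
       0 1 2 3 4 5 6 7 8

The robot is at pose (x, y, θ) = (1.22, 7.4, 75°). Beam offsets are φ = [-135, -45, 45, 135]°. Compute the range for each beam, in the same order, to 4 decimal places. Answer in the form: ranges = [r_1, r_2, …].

ranges = [3.9260, 1.2000, 0.4400, 0.2540]

beam 1: φ=-135°, α=300°
  dir = (cos 300°, sin 300°) = (0.5000, -0.8660); from cell (1,7)
  next x-line at t=1.5600, next y-line at t=0.4619; Δt_x=2.0000, Δt_y=1.1547
    y: enter (1,6) at t=0.4619
    x: enter (2,6) at t=1.5600
    y: enter (2,5) at t=1.6166
    y: enter (2,4) at t=2.7713
    x: enter (3,4) at t=3.5600
    y: enter (3,3) at t=3.9260 ← occupied
  → r_1 = 3.9260
beam 2: φ=-45°, α=30°
  dir = (cos 30°, sin 30°) = (0.8660, 0.5000); from cell (1,7)
  next x-line at t=0.9007, next y-line at t=1.2000; Δt_x=1.1547, Δt_y=2.0000
    x: enter (2,7) at t=0.9007
    y: enter (2,8) at t=1.2000 ← occupied
  → r_2 = 1.2000
beam 3: φ=45°, α=120°
  dir = (cos 120°, sin 120°) = (-0.5000, 0.8660); from cell (1,7)
  next x-line at t=0.4400, next y-line at t=0.6928; Δt_x=2.0000, Δt_y=1.1547
    x: enter (0,7) at t=0.4400 ← occupied
  → r_3 = 0.4400
beam 4: φ=135°, α=210°
  dir = (cos 210°, sin 210°) = (-0.8660, -0.5000); from cell (1,7)
  next x-line at t=0.2540, next y-line at t=0.8000; Δt_x=1.1547, Δt_y=2.0000
    x: enter (0,7) at t=0.2540 ← occupied
  → r_4 = 0.2540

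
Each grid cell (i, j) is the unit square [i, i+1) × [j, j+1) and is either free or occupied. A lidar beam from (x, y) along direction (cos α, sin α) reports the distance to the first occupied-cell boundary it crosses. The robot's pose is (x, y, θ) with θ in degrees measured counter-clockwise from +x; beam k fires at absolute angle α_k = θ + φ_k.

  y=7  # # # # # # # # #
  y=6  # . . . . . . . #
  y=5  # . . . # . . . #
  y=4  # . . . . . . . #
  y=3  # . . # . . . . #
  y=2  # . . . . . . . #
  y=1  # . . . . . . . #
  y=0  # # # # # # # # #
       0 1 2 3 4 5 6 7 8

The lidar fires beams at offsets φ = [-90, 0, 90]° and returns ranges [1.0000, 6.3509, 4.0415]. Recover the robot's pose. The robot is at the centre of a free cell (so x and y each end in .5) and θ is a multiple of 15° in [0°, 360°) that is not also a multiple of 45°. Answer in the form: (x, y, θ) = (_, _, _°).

(x, y, θ) = (4.5, 1.5, 60°)

The pose lattice has 40·16 = 640 candidates. Test each by forward raycasting.
  (1.5, 4.5, 195°): beam 1 = 1.9319 ≠ 1.0000 ✗
  (2.5, 4.5, 345°): beam 1 = 3.6235 ≠ 1.0000 ✗
  (6.5, 3.5, 165°): beam 1 = 3.6235 ≠ 1.0000 ✗
  (1.5, 3.5, 300°): beam 1 = 0.5774 ≠ 1.0000 ✗
  …
  (4.5, 1.5, 60°): r_1=1.0000, r_2=6.3509, r_3=4.0415 — all match ✓
Unique over the lattice → pose = (4.5, 1.5, 60°).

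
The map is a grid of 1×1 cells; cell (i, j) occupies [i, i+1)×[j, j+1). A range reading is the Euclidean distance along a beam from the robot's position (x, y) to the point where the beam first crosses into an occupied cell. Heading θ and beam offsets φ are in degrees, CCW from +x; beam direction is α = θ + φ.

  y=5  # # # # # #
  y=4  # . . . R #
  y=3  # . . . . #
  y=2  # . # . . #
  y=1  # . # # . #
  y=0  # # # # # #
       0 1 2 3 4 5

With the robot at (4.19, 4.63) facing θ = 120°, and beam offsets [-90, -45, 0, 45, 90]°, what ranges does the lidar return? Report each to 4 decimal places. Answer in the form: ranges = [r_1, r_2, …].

beam 1: φ=-90°, α=30°
  dir = (cos 30°, sin 30°) = (0.8660, 0.5000); from cell (4,4)
  next x-line at t=0.9353, next y-line at t=0.7400; Δt_x=1.1547, Δt_y=2.0000
    y: enter (4,5) at t=0.7400 ← occupied
  → r_1 = 0.7400
beam 2: φ=-45°, α=75°
  dir = (cos 75°, sin 75°) = (0.2588, 0.9659); from cell (4,4)
  next x-line at t=3.1296, next y-line at t=0.3831; Δt_x=3.8637, Δt_y=1.0353
    y: enter (4,5) at t=0.3831 ← occupied
  → r_2 = 0.3831
beam 3: φ=0°, α=120°
  dir = (cos 120°, sin 120°) = (-0.5000, 0.8660); from cell (4,4)
  next x-line at t=0.3800, next y-line at t=0.4272; Δt_x=2.0000, Δt_y=1.1547
    x: enter (3,4) at t=0.3800
    y: enter (3,5) at t=0.4272 ← occupied
  → r_3 = 0.4272
beam 4: φ=45°, α=165°
  dir = (cos 165°, sin 165°) = (-0.9659, 0.2588); from cell (4,4)
  next x-line at t=0.1967, next y-line at t=1.4296; Δt_x=1.0353, Δt_y=3.8637
    x: enter (3,4) at t=0.1967
    x: enter (2,4) at t=1.2320
    y: enter (2,5) at t=1.4296 ← occupied
  → r_4 = 1.4296
beam 5: φ=90°, α=210°
  dir = (cos 210°, sin 210°) = (-0.8660, -0.5000); from cell (4,4)
  next x-line at t=0.2194, next y-line at t=1.2600; Δt_x=1.1547, Δt_y=2.0000
    x: enter (3,4) at t=0.2194
    y: enter (3,3) at t=1.2600
    x: enter (2,3) at t=1.3741
    x: enter (1,3) at t=2.5288
    y: enter (1,2) at t=3.2600
    x: enter (0,2) at t=3.6835 ← occupied
  → r_5 = 3.6835

ranges = [0.7400, 0.3831, 0.4272, 1.4296, 3.6835]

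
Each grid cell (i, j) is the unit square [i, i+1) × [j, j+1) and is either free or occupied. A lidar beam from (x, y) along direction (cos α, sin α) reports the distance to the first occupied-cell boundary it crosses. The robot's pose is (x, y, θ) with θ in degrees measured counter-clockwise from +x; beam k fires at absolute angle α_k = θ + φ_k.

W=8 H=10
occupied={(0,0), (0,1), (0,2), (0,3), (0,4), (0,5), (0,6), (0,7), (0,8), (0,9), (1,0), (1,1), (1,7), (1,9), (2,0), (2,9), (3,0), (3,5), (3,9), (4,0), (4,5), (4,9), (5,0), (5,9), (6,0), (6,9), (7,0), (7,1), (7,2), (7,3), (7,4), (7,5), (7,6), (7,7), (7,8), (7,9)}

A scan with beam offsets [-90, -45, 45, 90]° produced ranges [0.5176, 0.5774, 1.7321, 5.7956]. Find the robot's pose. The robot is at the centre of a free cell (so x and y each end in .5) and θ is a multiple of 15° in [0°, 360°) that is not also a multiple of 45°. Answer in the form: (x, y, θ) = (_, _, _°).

The pose lattice has 44·16 = 704 candidates. Test each by forward raycasting.
  (6.5, 4.5, 75°): beam 3 = 5.1962 ≠ 1.7321 ✗
  (2.5, 3.5, 75°): beam 1 = 4.6587 ≠ 0.5176 ✗
  (5.5, 3.5, 195°): beam 1 = 1.9319 ≠ 0.5176 ✗
  (1.5, 2.5, 120°): beam 1 = 6.3509 ≠ 0.5176 ✗
  …
  (5.5, 1.5, 345°): r_1=0.5176, r_2=0.5774, r_3=1.7321, r_4=5.7956 — all match ✓
Unique over the lattice → pose = (5.5, 1.5, 345°).

(x, y, θ) = (5.5, 1.5, 345°)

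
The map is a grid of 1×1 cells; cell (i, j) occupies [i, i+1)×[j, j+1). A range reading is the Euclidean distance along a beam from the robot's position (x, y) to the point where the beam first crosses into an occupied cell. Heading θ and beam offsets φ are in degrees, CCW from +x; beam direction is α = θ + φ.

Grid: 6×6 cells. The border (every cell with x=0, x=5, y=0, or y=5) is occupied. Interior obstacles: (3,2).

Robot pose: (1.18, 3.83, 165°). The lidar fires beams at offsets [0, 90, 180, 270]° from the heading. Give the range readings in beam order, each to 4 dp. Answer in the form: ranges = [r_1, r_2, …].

beam 1: φ=0°, α=165°
  dir = (cos 165°, sin 165°) = (-0.9659, 0.2588); from cell (1,3)
  next x-line at t=0.1863, next y-line at t=0.6568; Δt_x=1.0353, Δt_y=3.8637
    x: enter (0,3) at t=0.1863 ← occupied
  → r_1 = 0.1863
beam 2: φ=90°, α=255°
  dir = (cos 255°, sin 255°) = (-0.2588, -0.9659); from cell (1,3)
  next x-line at t=0.6955, next y-line at t=0.8593; Δt_x=3.8637, Δt_y=1.0353
    x: enter (0,3) at t=0.6955 ← occupied
  → r_2 = 0.6955
beam 3: φ=180°, α=345°
  dir = (cos 345°, sin 345°) = (0.9659, -0.2588); from cell (1,3)
  next x-line at t=0.8489, next y-line at t=3.2069; Δt_x=1.0353, Δt_y=3.8637
    x: enter (2,3) at t=0.8489
    x: enter (3,3) at t=1.8842
    x: enter (4,3) at t=2.9195
    y: enter (4,2) at t=3.2069
    x: enter (5,2) at t=3.9548 ← occupied
  → r_3 = 3.9548
beam 4: φ=270°, α=75°
  dir = (cos 75°, sin 75°) = (0.2588, 0.9659); from cell (1,3)
  next x-line at t=3.1682, next y-line at t=0.1760; Δt_x=3.8637, Δt_y=1.0353
    y: enter (1,4) at t=0.1760
    y: enter (1,5) at t=1.2113 ← occupied
  → r_4 = 1.2113

ranges = [0.1863, 0.6955, 3.9548, 1.2113]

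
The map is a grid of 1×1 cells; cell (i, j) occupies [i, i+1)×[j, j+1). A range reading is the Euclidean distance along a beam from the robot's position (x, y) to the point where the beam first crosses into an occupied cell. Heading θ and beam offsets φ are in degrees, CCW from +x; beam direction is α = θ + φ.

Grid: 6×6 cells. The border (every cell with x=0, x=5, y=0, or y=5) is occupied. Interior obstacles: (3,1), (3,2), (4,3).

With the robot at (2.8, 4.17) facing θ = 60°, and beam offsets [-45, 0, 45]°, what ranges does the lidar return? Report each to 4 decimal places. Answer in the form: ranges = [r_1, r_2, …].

ranges = [2.2776, 0.9584, 0.8593]

beam 1: φ=-45°, α=15°
  cosα=0.9659 sinα=0.2588 | (2,4) | tMaxX 0.2071 tMaxY 3.2069 | tΔX 1.0353 tΔY 3.8637
    t=0.2071 [x] (3,4)
    t=1.2423 [x] (4,4)
    t=2.2776 [x] (5,4) — stop
  → r_1 = 2.2776
beam 2: φ=0°, α=60°
  cosα=0.5000 sinα=0.8660 | (2,4) | tMaxX 0.4000 tMaxY 0.9584 | tΔX 2.0000 tΔY 1.1547
    t=0.4000 [x] (3,4)
    t=0.9584 [y] (3,5) — stop
  → r_2 = 0.9584
beam 3: φ=45°, α=105°
  cosα=-0.2588 sinα=0.9659 | (2,4) | tMaxX 3.0910 tMaxY 0.8593 | tΔX 3.8637 tΔY 1.0353
    t=0.8593 [y] (2,5) — stop
  → r_3 = 0.8593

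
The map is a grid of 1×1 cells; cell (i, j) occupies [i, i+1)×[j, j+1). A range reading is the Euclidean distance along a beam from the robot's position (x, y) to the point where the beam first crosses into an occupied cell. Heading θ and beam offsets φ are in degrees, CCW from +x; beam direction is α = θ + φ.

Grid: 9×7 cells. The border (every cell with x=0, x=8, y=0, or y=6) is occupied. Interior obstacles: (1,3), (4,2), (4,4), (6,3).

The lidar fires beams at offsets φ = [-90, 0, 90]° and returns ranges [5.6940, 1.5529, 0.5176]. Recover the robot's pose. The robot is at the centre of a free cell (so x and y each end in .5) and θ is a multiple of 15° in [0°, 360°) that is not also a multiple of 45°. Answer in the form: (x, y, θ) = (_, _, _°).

Candidates: 31 free-cell centres × 16 headings = 496 poses. Raycast each; keep the one whose scan matches to 4 dp.
  (5.5, 5.5, 210°): beam 1 = 0.5774 ≠ 5.6940 ✗
  (1.5, 1.5, 255°): beam 1 = 0.5176 ≠ 5.6940 ✗
  (1.5, 1.5, 75°): beam 1 = 1.9319 ≠ 5.6940 ✗
  …
  (7.5, 2.5, 255°): r_1=5.6940, r_2=1.5529, r_3=0.5176 — all match ✓
Only this pose fits every beam.

(x, y, θ) = (7.5, 2.5, 255°)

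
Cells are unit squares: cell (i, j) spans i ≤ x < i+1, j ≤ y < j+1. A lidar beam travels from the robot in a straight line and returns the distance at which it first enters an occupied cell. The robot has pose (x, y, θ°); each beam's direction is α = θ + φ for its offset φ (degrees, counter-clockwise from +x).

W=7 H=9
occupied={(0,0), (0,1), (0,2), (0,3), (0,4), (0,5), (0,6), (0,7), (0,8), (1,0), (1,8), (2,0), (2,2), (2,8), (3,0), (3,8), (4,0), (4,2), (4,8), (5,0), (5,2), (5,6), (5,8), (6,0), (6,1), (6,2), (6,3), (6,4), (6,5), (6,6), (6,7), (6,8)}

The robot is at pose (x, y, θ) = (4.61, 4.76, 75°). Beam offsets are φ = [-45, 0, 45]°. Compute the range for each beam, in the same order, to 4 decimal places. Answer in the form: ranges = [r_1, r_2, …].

ranges = [1.6050, 1.5068, 3.7412]

beam 1: φ=-45°, α=30°
  direction (0.8660, 0.5000); cell (4,4); t to first gridline: x 0.4503, y 0.4800 (then +1.1547 / +2.0000)
    (5,4) via x @ 0.4503
    (5,5) via y @ 0.4800
    (6,5) via x @ 1.6050  # hit
  → r_1 = 1.6050
beam 2: φ=0°, α=75°
  direction (0.2588, 0.9659); cell (4,4); t to first gridline: x 1.5068, y 0.2485 (then +3.8637 / +1.0353)
    (4,5) via y @ 0.2485
    (4,6) via y @ 1.2837
    (5,6) via x @ 1.5068  # hit
  → r_2 = 1.5068
beam 3: φ=45°, α=120°
  direction (-0.5000, 0.8660); cell (4,4); t to first gridline: x 1.2200, y 0.2771 (then +2.0000 / +1.1547)
    (4,5) via y @ 0.2771
    (3,5) via x @ 1.2200
    (3,6) via y @ 1.4318
    (3,7) via y @ 2.5865
    (2,7) via x @ 3.2200
    (2,8) via y @ 3.7412  # hit
  → r_3 = 3.7412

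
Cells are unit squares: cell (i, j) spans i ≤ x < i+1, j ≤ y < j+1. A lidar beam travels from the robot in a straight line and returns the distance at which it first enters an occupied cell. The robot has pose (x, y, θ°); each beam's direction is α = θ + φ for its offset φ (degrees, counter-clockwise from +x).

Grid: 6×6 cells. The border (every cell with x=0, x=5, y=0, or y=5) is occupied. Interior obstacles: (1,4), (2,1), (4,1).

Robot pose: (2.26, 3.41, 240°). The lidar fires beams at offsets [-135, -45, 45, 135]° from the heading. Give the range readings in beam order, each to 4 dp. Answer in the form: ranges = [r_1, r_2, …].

beam 1: φ=-135°, α=105°
  direction (-0.2588, 0.9659); cell (2,3); t to first gridline: x 1.0046, y 0.6108 (then +3.8637 / +1.0353)
    (2,4) via y @ 0.6108
    (1,4) via x @ 1.0046  # hit
  → r_1 = 1.0046
beam 2: φ=-45°, α=195°
  direction (-0.9659, -0.2588); cell (2,3); t to first gridline: x 0.2692, y 1.5841 (then +1.0353 / +3.8637)
    (1,3) via x @ 0.2692
    (0,3) via x @ 1.3044  # hit
  → r_2 = 1.3044
beam 3: φ=45°, α=285°
  direction (0.2588, -0.9659); cell (2,3); t to first gridline: x 2.8591, y 0.4245 (then +3.8637 / +1.0353)
    (2,2) via y @ 0.4245
    (2,1) via y @ 1.4597  # hit
  → r_3 = 1.4597
beam 4: φ=135°, α=15°
  direction (0.9659, 0.2588); cell (2,3); t to first gridline: x 0.7661, y 2.2796 (then +1.0353 / +3.8637)
    (3,3) via x @ 0.7661
    (4,3) via x @ 1.8014
    (4,4) via y @ 2.2796
    (5,4) via x @ 2.8367  # hit
  → r_4 = 2.8367

ranges = [1.0046, 1.3044, 1.4597, 2.8367]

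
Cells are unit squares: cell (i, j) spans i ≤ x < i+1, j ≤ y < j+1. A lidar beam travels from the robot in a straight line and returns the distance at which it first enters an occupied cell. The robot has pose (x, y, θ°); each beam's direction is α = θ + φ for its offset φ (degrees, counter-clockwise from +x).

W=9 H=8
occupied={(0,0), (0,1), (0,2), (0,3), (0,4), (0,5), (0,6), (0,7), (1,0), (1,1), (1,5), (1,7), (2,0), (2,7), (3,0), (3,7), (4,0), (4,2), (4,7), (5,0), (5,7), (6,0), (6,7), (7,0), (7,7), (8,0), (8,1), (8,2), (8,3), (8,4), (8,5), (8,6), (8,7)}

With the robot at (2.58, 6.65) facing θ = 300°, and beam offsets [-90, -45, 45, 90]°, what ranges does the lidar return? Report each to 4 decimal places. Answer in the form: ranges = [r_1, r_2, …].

beam 1: φ=-90°, α=210°
  direction (-0.8660, -0.5000); cell (2,6); t to first gridline: x 0.6697, y 1.3000 (then +1.1547 / +2.0000)
    (1,6) via x @ 0.6697
    (1,5) via y @ 1.3000  # hit
  → r_1 = 1.3000
beam 2: φ=-45°, α=255°
  direction (-0.2588, -0.9659); cell (2,6); t to first gridline: x 2.2409, y 0.6729 (then +3.8637 / +1.0353)
    (2,5) via y @ 0.6729
    (2,4) via y @ 1.7082
    (1,4) via x @ 2.2409
    (1,3) via y @ 2.7435
    (1,2) via y @ 3.7788
    (1,1) via y @ 4.8140  # hit
  → r_2 = 4.8140
beam 3: φ=45°, α=345°
  direction (0.9659, -0.2588); cell (2,6); t to first gridline: x 0.4348, y 2.5114 (then +1.0353 / +3.8637)
    (3,6) via x @ 0.4348
    (4,6) via x @ 1.4701
    (5,6) via x @ 2.5054
    (5,5) via y @ 2.5114
    (6,5) via x @ 3.5406
    (7,5) via x @ 4.5759
    (8,5) via x @ 5.6112  # hit
  → r_3 = 5.6112
beam 4: φ=90°, α=30°
  direction (0.8660, 0.5000); cell (2,6); t to first gridline: x 0.4850, y 0.7000 (then +1.1547 / +2.0000)
    (3,6) via x @ 0.4850
    (3,7) via y @ 0.7000  # hit
  → r_4 = 0.7000

ranges = [1.3000, 4.8140, 5.6112, 0.7000]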